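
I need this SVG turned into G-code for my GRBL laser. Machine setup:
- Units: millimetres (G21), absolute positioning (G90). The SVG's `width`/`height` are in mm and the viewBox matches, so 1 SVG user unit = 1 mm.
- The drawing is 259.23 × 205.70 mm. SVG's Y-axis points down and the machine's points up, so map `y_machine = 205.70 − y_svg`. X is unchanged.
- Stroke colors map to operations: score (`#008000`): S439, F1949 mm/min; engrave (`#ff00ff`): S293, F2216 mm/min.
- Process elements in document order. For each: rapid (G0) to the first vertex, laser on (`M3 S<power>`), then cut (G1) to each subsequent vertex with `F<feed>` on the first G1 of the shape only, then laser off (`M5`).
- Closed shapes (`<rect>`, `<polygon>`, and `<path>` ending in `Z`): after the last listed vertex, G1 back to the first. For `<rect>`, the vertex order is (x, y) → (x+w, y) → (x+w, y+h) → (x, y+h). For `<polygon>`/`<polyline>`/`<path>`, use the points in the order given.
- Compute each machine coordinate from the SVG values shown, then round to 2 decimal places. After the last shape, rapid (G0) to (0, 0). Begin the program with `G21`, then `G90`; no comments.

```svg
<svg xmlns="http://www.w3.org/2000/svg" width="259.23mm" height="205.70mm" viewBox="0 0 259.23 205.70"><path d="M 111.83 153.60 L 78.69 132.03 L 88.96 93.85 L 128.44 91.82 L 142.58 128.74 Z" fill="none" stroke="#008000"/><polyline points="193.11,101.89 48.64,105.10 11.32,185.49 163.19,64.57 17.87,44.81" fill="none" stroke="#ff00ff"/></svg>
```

1 u = 1 mm; y_m = 205.70 − y.

[1] `<path>` regular polygon, #008000→score S439 F1949: (111.83,52.10) → (78.69,73.67) → (88.96,111.85) → (128.44,113.88) → (142.58,76.96) → (111.83,52.10) (closed)

[2] `<polyline>` open polyline, #ff00ff→engrave S293 F2216: (193.11,103.81) → (48.64,100.60) → (11.32,20.21) → (163.19,141.13) → (17.87,160.89)

G21
G90
G0 X111.83 Y52.10
M3 S439
G1 X78.69 Y73.67 F1949
G1 X88.96 Y111.85
G1 X128.44 Y113.88
G1 X142.58 Y76.96
G1 X111.83 Y52.10
M5
G0 X193.11 Y103.81
M3 S293
G1 X48.64 Y100.60 F2216
G1 X11.32 Y20.21
G1 X163.19 Y141.13
G1 X17.87 Y160.89
M5
G0 X0.00 Y0.00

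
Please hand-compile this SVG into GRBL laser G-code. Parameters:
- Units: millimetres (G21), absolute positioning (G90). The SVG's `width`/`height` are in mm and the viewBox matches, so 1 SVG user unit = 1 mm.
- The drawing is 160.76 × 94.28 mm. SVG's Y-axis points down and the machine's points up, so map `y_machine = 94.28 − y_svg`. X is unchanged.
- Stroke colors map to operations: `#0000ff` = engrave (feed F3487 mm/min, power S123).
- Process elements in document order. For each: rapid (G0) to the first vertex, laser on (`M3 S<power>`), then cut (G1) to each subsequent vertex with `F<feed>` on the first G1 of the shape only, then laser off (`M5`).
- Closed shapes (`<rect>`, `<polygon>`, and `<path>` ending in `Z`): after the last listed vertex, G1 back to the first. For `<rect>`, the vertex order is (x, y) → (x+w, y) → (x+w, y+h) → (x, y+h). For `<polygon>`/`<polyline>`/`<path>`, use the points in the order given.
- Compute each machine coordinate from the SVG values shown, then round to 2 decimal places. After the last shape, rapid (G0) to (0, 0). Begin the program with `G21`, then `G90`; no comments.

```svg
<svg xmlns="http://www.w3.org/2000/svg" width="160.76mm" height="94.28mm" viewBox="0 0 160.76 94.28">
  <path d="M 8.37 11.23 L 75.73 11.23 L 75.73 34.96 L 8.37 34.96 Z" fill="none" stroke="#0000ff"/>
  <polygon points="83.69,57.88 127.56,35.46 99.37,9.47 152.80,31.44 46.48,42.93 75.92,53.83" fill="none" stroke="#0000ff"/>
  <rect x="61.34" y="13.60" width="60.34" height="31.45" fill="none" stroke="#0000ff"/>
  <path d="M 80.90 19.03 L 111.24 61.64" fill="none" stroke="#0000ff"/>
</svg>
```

1 u = 1 mm; y_m = 94.28 − y.

[1] `<path>` rectangle, #0000ff→engrave S123 F3487: (8.37,83.05) → (75.73,83.05) → (75.73,59.32) → (8.37,59.32) → (8.37,83.05) (closed)

[2] `<polygon>` closed polygon, #0000ff→engrave S123 F3487: (83.69,36.40) → (127.56,58.82) → (99.37,84.81) → (152.80,62.84) → (46.48,51.35) → (75.92,40.45) → (83.69,36.40) (closed)

[3] `<rect>` rectangle, #0000ff→engrave S123 F3487: (61.34,80.68) → (121.68,80.68) → (121.68,49.23) → (61.34,49.23) → (61.34,80.68) (closed)

[4] `<path>` line segment, #0000ff→engrave S123 F3487: (80.90,75.25) → (111.24,32.64)

G21
G90
G0 X8.37 Y83.05
M3 S123
G1 X75.73 Y83.05 F3487
G1 X75.73 Y59.32
G1 X8.37 Y59.32
G1 X8.37 Y83.05
M5
G0 X83.69 Y36.40
M3 S123
G1 X127.56 Y58.82 F3487
G1 X99.37 Y84.81
G1 X152.80 Y62.84
G1 X46.48 Y51.35
G1 X75.92 Y40.45
G1 X83.69 Y36.40
M5
G0 X61.34 Y80.68
M3 S123
G1 X121.68 Y80.68 F3487
G1 X121.68 Y49.23
G1 X61.34 Y49.23
G1 X61.34 Y80.68
M5
G0 X80.90 Y75.25
M3 S123
G1 X111.24 Y32.64 F3487
M5
G0 X0.00 Y0.00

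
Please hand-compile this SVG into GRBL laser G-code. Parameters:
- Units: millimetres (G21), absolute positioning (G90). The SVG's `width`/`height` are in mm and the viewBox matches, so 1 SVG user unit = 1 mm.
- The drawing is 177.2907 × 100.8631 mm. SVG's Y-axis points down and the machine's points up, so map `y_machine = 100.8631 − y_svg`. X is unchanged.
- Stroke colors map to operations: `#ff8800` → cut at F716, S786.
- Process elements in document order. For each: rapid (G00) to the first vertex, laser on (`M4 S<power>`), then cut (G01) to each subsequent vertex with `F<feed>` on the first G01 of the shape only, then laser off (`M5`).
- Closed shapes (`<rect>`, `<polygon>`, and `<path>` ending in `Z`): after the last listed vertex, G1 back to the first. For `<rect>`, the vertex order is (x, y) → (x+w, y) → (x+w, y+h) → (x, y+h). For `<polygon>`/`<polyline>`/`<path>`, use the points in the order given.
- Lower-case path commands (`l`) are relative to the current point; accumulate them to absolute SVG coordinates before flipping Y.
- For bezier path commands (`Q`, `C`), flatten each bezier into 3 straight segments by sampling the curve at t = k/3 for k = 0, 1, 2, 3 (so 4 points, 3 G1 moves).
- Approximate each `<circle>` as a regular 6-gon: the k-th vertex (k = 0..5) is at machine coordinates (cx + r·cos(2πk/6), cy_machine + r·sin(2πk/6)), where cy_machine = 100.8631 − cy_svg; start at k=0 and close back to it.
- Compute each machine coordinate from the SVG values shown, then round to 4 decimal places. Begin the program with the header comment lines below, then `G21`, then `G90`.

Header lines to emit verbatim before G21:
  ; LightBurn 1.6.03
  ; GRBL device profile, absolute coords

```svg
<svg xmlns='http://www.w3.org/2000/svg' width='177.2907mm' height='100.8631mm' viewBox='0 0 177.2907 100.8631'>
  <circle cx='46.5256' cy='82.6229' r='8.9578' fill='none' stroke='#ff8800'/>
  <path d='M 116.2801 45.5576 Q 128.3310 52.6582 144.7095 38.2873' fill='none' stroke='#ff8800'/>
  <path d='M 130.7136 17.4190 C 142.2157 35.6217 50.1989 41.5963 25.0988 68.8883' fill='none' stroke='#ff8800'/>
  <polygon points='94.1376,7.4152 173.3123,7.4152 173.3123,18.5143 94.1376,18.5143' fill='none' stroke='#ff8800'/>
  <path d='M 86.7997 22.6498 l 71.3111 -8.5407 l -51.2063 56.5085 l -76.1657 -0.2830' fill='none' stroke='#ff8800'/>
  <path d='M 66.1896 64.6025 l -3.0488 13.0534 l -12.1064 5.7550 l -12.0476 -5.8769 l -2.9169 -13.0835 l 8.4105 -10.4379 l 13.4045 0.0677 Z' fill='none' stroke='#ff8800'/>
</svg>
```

1 u = 1 mm; y_m = 100.8631 − y.

[1] `<circle>` circle, #ff8800→cut S786 F716: (55.4834,18.2402) → (51.0045,25.9979) → (42.0467,25.9979) → (37.5678,18.2402) → (42.0467,10.4825) → (51.0045,10.4825) → (55.4834,18.2402) (closed)

[2] `<path>` quadratic bezier, #ff8800→cut S786 F716: (116.2801,55.3055) → (124.7949,52.9575) → (134.2713,55.3809) → (144.7095,62.5758)

[3] `<path>` cubic bezier, #ff8800→cut S786 F716: (130.7136,83.4441) → (114.0218,68.0750) → (66.1920,53.4034) → (25.0988,31.9748)

[4] `<polygon>` rectangle, #ff8800→cut S786 F716: (94.1376,93.4479) → (173.3123,93.4479) → (173.3123,82.3488) → (94.1376,82.3488) → (94.1376,93.4479) (closed)

[5] `<path>` open polyline, #ff8800→cut S786 F716: (86.7997,78.2133) → (158.1108,86.7540) → (106.9045,30.2455) → (30.7388,30.5285)

[6] `<path>` regular polygon, #ff8800→cut S786 F716: (66.1896,36.2606) → (63.1408,23.2072) → (51.0344,17.4522) → (38.9868,23.3291) → (36.0699,36.4126) → (44.4804,46.8505) → (57.8849,46.7828) → (66.1896,36.2606) (closed)

; LightBurn 1.6.03
; GRBL device profile, absolute coords
G21
G90
G00 X55.4834 Y18.2402
M4 S786
G01 X51.0045 Y25.9979 F716
G01 X42.0467 Y25.9979
G01 X37.5678 Y18.2402
G01 X42.0467 Y10.4825
G01 X51.0045 Y10.4825
G01 X55.4834 Y18.2402
M5
G00 X116.2801 Y55.3055
M4 S786
G01 X124.7949 Y52.9575 F716
G01 X134.2713 Y55.3809
G01 X144.7095 Y62.5758
M5
G00 X130.7136 Y83.4441
M4 S786
G01 X114.0218 Y68.0750 F716
G01 X66.1920 Y53.4034
G01 X25.0988 Y31.9748
M5
G00 X94.1376 Y93.4479
M4 S786
G01 X173.3123 Y93.4479 F716
G01 X173.3123 Y82.3488
G01 X94.1376 Y82.3488
G01 X94.1376 Y93.4479
M5
G00 X86.7997 Y78.2133
M4 S786
G01 X158.1108 Y86.7540 F716
G01 X106.9045 Y30.2455
G01 X30.7388 Y30.5285
M5
G00 X66.1896 Y36.2606
M4 S786
G01 X63.1408 Y23.2072 F716
G01 X51.0344 Y17.4522
G01 X38.9868 Y23.3291
G01 X36.0699 Y36.4126
G01 X44.4804 Y46.8505
G01 X57.8849 Y46.7828
G01 X66.1896 Y36.2606
M5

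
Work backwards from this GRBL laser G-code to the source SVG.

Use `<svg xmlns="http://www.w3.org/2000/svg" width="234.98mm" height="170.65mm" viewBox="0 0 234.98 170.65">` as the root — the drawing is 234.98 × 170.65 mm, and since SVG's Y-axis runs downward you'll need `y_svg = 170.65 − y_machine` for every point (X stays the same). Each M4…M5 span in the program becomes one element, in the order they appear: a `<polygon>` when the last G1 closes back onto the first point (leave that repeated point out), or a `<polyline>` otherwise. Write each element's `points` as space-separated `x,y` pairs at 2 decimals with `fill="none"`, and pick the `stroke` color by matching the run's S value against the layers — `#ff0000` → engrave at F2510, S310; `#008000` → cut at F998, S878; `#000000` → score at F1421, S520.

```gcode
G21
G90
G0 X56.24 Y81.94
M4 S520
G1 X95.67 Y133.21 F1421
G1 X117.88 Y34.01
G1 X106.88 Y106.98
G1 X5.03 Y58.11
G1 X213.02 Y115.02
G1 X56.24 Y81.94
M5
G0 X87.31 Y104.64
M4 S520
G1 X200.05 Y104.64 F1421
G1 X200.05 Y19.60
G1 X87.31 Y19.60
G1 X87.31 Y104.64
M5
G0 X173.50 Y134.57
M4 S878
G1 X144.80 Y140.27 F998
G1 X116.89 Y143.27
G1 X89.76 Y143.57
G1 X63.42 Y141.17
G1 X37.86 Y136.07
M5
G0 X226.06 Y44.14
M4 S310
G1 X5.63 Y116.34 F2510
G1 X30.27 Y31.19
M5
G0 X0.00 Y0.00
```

<svg xmlns="http://www.w3.org/2000/svg" width="234.98mm" height="170.65mm" viewBox="0 0 234.98 170.65">
  <polygon points="56.24,88.71 95.67,37.44 117.88,136.64 106.88,63.67 5.03,112.54 213.02,55.63" fill="none" stroke="#000000"/>
  <polygon points="87.31,66.01 200.05,66.01 200.05,151.05 87.31,151.05" fill="none" stroke="#000000"/>
  <polyline points="173.50,36.08 144.80,30.38 116.89,27.38 89.76,27.08 63.42,29.48 37.86,34.58" fill="none" stroke="#008000"/>
  <polyline points="226.06,126.51 5.63,54.31 30.27,139.46" fill="none" stroke="#ff0000"/>
</svg>

y_svg = 170.65 − y_m.

[1] S520→`#000000` (score); closed run; points: 56.24,88.71 95.67,37.44 117.88,136.64 106.88,63.67 5.03,112.54 213.02,55.63

[2] S520→`#000000` (score); closed run; points: 87.31,66.01 200.05,66.01 200.05,151.05 87.31,151.05

[3] S878→`#008000` (cut); open run; points: 173.50,36.08 144.80,30.38 116.89,27.38 89.76,27.08 63.42,29.48 37.86,34.58

[4] S310→`#ff0000` (engrave); open run; points: 226.06,126.51 5.63,54.31 30.27,139.46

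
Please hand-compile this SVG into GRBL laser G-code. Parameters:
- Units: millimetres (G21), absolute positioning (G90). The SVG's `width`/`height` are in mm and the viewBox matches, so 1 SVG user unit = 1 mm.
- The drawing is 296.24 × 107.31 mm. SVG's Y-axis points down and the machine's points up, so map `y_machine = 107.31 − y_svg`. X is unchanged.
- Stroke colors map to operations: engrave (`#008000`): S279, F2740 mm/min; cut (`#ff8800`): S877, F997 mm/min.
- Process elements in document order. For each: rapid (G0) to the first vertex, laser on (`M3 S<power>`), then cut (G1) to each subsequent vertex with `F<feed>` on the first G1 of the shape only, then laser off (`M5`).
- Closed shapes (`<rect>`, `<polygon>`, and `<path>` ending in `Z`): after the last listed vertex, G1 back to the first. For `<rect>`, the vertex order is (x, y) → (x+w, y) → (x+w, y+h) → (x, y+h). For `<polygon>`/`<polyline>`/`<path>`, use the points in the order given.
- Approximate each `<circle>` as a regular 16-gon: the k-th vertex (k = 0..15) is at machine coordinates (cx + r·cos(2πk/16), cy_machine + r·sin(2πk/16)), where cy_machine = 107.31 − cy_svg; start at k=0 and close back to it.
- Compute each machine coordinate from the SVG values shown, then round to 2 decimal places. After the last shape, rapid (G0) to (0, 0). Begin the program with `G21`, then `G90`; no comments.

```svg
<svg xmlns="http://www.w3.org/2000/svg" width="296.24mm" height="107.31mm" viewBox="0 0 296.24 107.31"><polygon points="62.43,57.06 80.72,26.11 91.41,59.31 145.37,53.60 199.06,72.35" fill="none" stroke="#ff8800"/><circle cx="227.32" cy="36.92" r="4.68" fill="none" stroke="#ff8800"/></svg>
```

Since the viewBox matches the mm dimensions, user units are millimetres directly. The only transform is the Y-flip y_m = 107.31 − y_svg.

Shape 1 is a closed polygon drawn with `<polygon>`. Its stroke #ff8800 means cut at S877, F997. After flipping Y the toolpath is (62.43,50.25) → (80.72,81.20) → (91.41,48.00) → (145.37,53.71) → (199.06,34.96) → (62.43,50.25), returning to the start.

Shape 2 is a circle drawn with `<circle>`. Its stroke #ff8800 means cut at S877, F997. After flipping Y the toolpath is (232.00,70.39) → (231.64,72.18) → (230.63,73.70) → (229.11,74.71) → (227.32,75.07) → (225.53,74.71) → (224.01,73.70) → (223.00,72.18) → (222.64,70.39) → (223.00,68.60) → (224.01,67.08) → (225.53,66.07) → (227.32,65.71) → (229.11,66.07) → (230.63,67.08) → (231.64,68.60) → (232.00,70.39), returning to the start.

G21
G90
G0 X62.43 Y50.25
M3 S877
G1 X80.72 Y81.20 F997
G1 X91.41 Y48.00
G1 X145.37 Y53.71
G1 X199.06 Y34.96
G1 X62.43 Y50.25
M5
G0 X232.00 Y70.39
M3 S877
G1 X231.64 Y72.18 F997
G1 X230.63 Y73.70
G1 X229.11 Y74.71
G1 X227.32 Y75.07
G1 X225.53 Y74.71
G1 X224.01 Y73.70
G1 X223.00 Y72.18
G1 X222.64 Y70.39
G1 X223.00 Y68.60
G1 X224.01 Y67.08
G1 X225.53 Y66.07
G1 X227.32 Y65.71
G1 X229.11 Y66.07
G1 X230.63 Y67.08
G1 X231.64 Y68.60
G1 X232.00 Y70.39
M5
G0 X0.00 Y0.00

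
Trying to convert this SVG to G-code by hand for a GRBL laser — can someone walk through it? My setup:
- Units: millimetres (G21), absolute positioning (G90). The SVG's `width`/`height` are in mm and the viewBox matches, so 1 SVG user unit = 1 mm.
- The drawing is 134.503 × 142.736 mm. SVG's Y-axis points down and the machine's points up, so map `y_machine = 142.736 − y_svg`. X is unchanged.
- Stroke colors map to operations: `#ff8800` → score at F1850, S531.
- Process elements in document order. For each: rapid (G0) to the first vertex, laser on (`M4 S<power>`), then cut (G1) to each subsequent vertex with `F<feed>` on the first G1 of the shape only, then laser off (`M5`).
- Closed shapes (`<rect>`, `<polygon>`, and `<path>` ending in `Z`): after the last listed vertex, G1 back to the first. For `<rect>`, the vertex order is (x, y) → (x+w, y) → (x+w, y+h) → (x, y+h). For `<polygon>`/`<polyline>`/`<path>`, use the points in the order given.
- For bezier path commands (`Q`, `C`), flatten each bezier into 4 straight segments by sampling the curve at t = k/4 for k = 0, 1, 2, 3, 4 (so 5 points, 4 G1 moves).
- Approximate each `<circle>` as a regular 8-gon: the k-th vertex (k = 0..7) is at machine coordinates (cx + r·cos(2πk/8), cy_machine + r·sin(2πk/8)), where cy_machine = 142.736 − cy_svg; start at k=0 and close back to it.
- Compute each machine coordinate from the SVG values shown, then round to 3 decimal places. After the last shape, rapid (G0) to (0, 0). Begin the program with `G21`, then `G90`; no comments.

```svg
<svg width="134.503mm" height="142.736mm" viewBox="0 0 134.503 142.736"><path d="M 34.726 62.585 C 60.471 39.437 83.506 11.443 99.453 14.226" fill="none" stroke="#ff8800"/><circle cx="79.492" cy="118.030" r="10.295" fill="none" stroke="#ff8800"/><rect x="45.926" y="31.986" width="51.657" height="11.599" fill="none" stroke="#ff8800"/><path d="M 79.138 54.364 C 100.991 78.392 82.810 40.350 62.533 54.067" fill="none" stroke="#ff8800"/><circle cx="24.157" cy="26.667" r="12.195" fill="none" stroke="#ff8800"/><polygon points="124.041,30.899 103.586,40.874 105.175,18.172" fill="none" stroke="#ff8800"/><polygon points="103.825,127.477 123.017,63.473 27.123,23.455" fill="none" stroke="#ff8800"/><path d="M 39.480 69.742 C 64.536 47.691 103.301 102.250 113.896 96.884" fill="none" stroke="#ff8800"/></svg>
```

Since the viewBox matches the mm dimensions, user units are millimetres directly. The only transform is the Y-flip y_m = 142.736 − y_svg.

Shape 1 is a cubic bezier drawn with `<path>`. Its stroke #ff8800 means score at S531, F1850. After flipping Y the toolpath is (34.726,80.151) → (53.458,97.864) → (70.764,114.055) → (86.232,125.383) → (99.453,128.510).

Shape 2 is a circle drawn with `<circle>`. Its stroke #ff8800 means score at S531, F1850. After flipping Y the toolpath is (89.787,24.706) → (86.772,31.986) → (79.492,35.001) → (72.212,31.986) → (69.197,24.706) → (72.212,17.426) → (79.492,14.411) → (86.772,17.426) → (89.787,24.706), returning to the start.

Shape 3 is a rectangle drawn with `<rect>`. Its stroke #ff8800 means score at S531, F1850. After flipping Y the toolpath is (45.926,110.750) → (97.583,110.750) → (97.583,99.151) → (45.926,99.151) → (45.926,110.750), returning to the start.

Shape 4 is a cubic bezier drawn with `<path>`. Its stroke #ff8800 means score at S531, F1850. After flipping Y the toolpath is (79.138,88.372) → (88.614,80.211) → (86.634,84.654) → (76.755,91.031) → (62.533,88.669).

Shape 5 is a circle drawn with `<circle>`. Its stroke #ff8800 means score at S531, F1850. After flipping Y the toolpath is (36.352,116.069) → (32.780,124.692) → (24.157,128.264) → (15.534,124.692) → (11.962,116.069) → (15.534,107.446) → (24.157,103.874) → (32.780,107.446) → (36.352,116.069), returning to the start.

Shape 6 is a regular polygon drawn with `<polygon>`. Its stroke #ff8800 means score at S531, F1850. After flipping Y the toolpath is (124.041,111.837) → (103.586,101.862) → (105.175,124.564) → (124.041,111.837), returning to the start.

Shape 7 is a closed polygon drawn with `<polygon>`. Its stroke #ff8800 means score at S531, F1850. After flipping Y the toolpath is (103.825,15.259) → (123.017,79.263) → (27.123,119.281) → (103.825,15.259), returning to the start.

Shape 8 is a cubic bezier drawn with `<path>`. Its stroke #ff8800 means score at S531, F1850. After flipping Y the toolpath is (39.480,72.994) → (60.188,77.301) → (82.111,65.680) → (101.322,50.930) → (113.896,45.852).

G21
G90
G0 X34.726 Y80.151
M4 S531
G1 X53.458 Y97.864 F1850
G1 X70.764 Y114.055
G1 X86.232 Y125.383
G1 X99.453 Y128.510
M5
G0 X89.787 Y24.706
M4 S531
G1 X86.772 Y31.986 F1850
G1 X79.492 Y35.001
G1 X72.212 Y31.986
G1 X69.197 Y24.706
G1 X72.212 Y17.426
G1 X79.492 Y14.411
G1 X86.772 Y17.426
G1 X89.787 Y24.706
M5
G0 X45.926 Y110.750
M4 S531
G1 X97.583 Y110.750 F1850
G1 X97.583 Y99.151
G1 X45.926 Y99.151
G1 X45.926 Y110.750
M5
G0 X79.138 Y88.372
M4 S531
G1 X88.614 Y80.211 F1850
G1 X86.634 Y84.654
G1 X76.755 Y91.031
G1 X62.533 Y88.669
M5
G0 X36.352 Y116.069
M4 S531
G1 X32.780 Y124.692 F1850
G1 X24.157 Y128.264
G1 X15.534 Y124.692
G1 X11.962 Y116.069
G1 X15.534 Y107.446
G1 X24.157 Y103.874
G1 X32.780 Y107.446
G1 X36.352 Y116.069
M5
G0 X124.041 Y111.837
M4 S531
G1 X103.586 Y101.862 F1850
G1 X105.175 Y124.564
G1 X124.041 Y111.837
M5
G0 X103.825 Y15.259
M4 S531
G1 X123.017 Y79.263 F1850
G1 X27.123 Y119.281
G1 X103.825 Y15.259
M5
G0 X39.480 Y72.994
M4 S531
G1 X60.188 Y77.301 F1850
G1 X82.111 Y65.680
G1 X101.322 Y50.930
G1 X113.896 Y45.852
M5
G0 X0.000 Y0.000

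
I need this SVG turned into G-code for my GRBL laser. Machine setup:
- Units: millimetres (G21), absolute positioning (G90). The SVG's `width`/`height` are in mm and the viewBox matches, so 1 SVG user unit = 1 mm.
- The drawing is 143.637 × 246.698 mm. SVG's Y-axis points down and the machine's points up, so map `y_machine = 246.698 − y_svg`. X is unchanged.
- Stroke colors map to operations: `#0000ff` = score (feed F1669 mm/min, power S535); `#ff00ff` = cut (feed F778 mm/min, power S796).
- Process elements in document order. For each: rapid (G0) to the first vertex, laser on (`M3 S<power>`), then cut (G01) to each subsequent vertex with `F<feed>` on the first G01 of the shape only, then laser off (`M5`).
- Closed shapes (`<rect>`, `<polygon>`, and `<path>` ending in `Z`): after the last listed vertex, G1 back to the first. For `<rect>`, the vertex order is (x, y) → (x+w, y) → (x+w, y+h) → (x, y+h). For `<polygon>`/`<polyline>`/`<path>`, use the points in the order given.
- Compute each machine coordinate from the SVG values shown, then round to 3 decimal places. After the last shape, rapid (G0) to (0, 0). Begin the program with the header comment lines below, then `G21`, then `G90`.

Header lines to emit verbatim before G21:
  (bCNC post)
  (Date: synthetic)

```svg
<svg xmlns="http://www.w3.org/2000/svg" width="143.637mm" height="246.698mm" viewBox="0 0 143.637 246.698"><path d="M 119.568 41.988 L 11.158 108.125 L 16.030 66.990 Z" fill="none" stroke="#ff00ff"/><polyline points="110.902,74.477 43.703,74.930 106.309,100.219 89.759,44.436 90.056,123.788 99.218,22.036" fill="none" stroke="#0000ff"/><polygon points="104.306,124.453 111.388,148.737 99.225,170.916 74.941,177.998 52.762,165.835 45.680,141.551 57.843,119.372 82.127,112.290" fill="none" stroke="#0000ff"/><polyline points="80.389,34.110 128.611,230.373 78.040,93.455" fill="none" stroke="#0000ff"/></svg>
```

viewBox `0 0 143.637 246.698` with mm width/height → 1 unit = 1 mm. Flip: y_m = 246.698 − y_svg.

**Shape 1** — `<path>` closed polygon, stroke `#ff00ff` → cut (S796, F778). Machine vertices: (119.568,204.710) → (11.158,138.573) → (16.030,179.708) → (119.568,204.710). Closed: final G1 returns to the first vertex.

**Shape 2** — `<polyline>` open polyline, stroke `#0000ff` → score (S535, F1669). Machine vertices: (110.902,172.221) → (43.703,171.768) → (106.309,146.479) → (89.759,202.262) → (90.056,122.910) → (99.218,224.662). Open path.

**Shape 3** — `<polygon>` regular polygon, stroke `#0000ff` → score (S535, F1669). Machine vertices: (104.306,122.245) → (111.388,97.961) → (99.225,75.782) → (74.941,68.700) → (52.762,80.863) → (45.680,105.147) → (57.843,127.326) → (82.127,134.408) → (104.306,122.245). Closed: final G1 returns to the first vertex.

**Shape 4** — `<polyline>` open polyline, stroke `#0000ff` → score (S535, F1669). Machine vertices: (80.389,212.588) → (128.611,16.325) → (78.040,153.243). Open path.

(bCNC post)
(Date: synthetic)
G21
G90
G0 X119.568 Y204.710
M3 S796
G01 X11.158 Y138.573 F778
G01 X16.030 Y179.708
G01 X119.568 Y204.710
M5
G0 X110.902 Y172.221
M3 S535
G01 X43.703 Y171.768 F1669
G01 X106.309 Y146.479
G01 X89.759 Y202.262
G01 X90.056 Y122.910
G01 X99.218 Y224.662
M5
G0 X104.306 Y122.245
M3 S535
G01 X111.388 Y97.961 F1669
G01 X99.225 Y75.782
G01 X74.941 Y68.700
G01 X52.762 Y80.863
G01 X45.680 Y105.147
G01 X57.843 Y127.326
G01 X82.127 Y134.408
G01 X104.306 Y122.245
M5
G0 X80.389 Y212.588
M3 S535
G01 X128.611 Y16.325 F1669
G01 X78.040 Y153.243
M5
G0 X0.000 Y0.000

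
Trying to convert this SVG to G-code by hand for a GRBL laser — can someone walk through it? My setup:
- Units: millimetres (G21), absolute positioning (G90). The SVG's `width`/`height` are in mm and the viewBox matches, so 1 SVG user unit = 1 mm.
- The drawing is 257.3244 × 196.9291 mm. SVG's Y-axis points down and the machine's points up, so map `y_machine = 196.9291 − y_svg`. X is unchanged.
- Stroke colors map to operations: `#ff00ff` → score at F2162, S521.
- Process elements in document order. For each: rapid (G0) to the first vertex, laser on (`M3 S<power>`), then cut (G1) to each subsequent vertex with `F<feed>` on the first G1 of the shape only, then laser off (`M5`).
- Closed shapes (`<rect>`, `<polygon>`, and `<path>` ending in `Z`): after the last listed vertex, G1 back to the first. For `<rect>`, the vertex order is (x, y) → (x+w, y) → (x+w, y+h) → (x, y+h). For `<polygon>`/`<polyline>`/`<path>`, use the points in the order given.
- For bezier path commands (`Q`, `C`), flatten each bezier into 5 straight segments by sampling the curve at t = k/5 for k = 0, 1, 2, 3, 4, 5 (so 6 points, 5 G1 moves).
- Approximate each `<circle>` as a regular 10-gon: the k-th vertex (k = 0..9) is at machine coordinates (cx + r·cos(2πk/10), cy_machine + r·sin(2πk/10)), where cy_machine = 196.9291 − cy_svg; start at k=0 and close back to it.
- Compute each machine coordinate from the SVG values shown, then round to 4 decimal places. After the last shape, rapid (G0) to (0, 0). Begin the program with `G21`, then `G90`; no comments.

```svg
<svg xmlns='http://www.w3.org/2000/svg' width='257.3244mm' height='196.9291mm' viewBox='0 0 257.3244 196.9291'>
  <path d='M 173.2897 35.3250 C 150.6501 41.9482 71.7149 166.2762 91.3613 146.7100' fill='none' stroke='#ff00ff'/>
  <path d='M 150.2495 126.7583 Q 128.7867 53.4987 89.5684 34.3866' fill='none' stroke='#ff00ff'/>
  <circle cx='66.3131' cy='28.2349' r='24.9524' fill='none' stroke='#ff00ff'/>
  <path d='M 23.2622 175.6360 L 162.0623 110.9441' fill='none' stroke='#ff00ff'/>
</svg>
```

G21
G90
G0 X173.2897 Y161.6041
M3 S521
G1 X154.1895 Y145.5984 F2162
G1 X129.0124 Y113.9003
G1 X105.1926 Y79.0665
G1 X90.1642 Y53.6539
G1 X91.3613 Y50.2191
M5
G0 X150.2495 Y70.1708
M3 S521
G1 X140.9542 Y97.3087 F2162
G1 X130.2384 Y120.1149
G1 X118.1022 Y138.5892
G1 X104.5455 Y152.7318
G1 X89.5684 Y162.5425
M5
G0 X91.2655 Y168.6942
M3 S521
G1 X86.5000 Y183.3609 F2162
G1 X74.0238 Y192.4253
G1 X58.6024 Y192.4253
G1 X46.1262 Y183.3609
G1 X41.3607 Y168.6942
G1 X46.1262 Y154.0275
G1 X58.6024 Y144.9631
G1 X74.0238 Y144.9631
G1 X86.5000 Y154.0275
G1 X91.2655 Y168.6942
M5
G0 X23.2622 Y21.2931
M3 S521
G1 X162.0623 Y85.9850 F2162
M5
G0 X0.0000 Y0.0000

1 u = 1 mm; y_m = 196.9291 − y.

[1] `<path>` cubic bezier, #ff00ff→score S521 F2162: (173.2897,161.6041) → (154.1895,145.5984) → (129.0124,113.9003) → (105.1926,79.0665) → (90.1642,53.6539) → (91.3613,50.2191)

[2] `<path>` quadratic bezier, #ff00ff→score S521 F2162: (150.2495,70.1708) → (140.9542,97.3087) → (130.2384,120.1149) → (118.1022,138.5892) → (104.5455,152.7318) → (89.5684,162.5425)

[3] `<circle>` circle, #ff00ff→score S521 F2162: (91.2655,168.6942) → (86.5000,183.3609) → (74.0238,192.4253) → (58.6024,192.4253) → (46.1262,183.3609) → (41.3607,168.6942) → (46.1262,154.0275) → (58.6024,144.9631) → (74.0238,144.9631) → (86.5000,154.0275) → (91.2655,168.6942) (closed)

[4] `<path>` line segment, #ff00ff→score S521 F2162: (23.2622,21.2931) → (162.0623,85.9850)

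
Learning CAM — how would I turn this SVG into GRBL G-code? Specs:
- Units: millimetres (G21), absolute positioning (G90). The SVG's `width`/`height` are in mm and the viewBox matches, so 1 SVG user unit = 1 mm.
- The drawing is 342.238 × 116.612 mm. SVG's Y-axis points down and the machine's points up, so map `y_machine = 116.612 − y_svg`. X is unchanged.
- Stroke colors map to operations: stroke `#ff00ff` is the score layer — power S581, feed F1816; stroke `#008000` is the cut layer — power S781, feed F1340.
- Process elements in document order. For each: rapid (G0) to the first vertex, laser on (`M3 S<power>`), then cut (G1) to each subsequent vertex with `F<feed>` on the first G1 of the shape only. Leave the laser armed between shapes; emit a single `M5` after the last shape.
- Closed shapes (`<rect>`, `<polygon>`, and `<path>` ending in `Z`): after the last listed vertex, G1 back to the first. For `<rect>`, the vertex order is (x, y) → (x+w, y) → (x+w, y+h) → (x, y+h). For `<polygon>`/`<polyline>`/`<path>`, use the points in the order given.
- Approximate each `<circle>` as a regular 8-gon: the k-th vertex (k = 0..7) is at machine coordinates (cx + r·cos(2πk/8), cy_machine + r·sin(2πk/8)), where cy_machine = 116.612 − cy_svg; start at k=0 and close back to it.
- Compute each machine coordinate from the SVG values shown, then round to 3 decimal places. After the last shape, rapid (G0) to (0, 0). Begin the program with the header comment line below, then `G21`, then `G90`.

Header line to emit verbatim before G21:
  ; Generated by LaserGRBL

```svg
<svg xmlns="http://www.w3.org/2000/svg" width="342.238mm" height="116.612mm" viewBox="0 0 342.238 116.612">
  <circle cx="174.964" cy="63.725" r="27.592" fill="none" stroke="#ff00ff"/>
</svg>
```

1 u = 1 mm; y_m = 116.612 − y.

[1] `<circle>` circle, #ff00ff→score S581 F1816: (202.556,52.887) → (194.474,72.397) → (174.964,80.479) → (155.454,72.397) → (147.372,52.887) → (155.454,33.377) → (174.964,25.295) → (194.474,33.377) → (202.556,52.887) (closed)

; Generated by LaserGRBL
G21
G90
G0 X202.556 Y52.887
M3 S581
G1 X194.474 Y72.397 F1816
G1 X174.964 Y80.479
G1 X155.454 Y72.397
G1 X147.372 Y52.887
G1 X155.454 Y33.377
G1 X174.964 Y25.295
G1 X194.474 Y33.377
G1 X202.556 Y52.887
M5
G0 X0.000 Y0.000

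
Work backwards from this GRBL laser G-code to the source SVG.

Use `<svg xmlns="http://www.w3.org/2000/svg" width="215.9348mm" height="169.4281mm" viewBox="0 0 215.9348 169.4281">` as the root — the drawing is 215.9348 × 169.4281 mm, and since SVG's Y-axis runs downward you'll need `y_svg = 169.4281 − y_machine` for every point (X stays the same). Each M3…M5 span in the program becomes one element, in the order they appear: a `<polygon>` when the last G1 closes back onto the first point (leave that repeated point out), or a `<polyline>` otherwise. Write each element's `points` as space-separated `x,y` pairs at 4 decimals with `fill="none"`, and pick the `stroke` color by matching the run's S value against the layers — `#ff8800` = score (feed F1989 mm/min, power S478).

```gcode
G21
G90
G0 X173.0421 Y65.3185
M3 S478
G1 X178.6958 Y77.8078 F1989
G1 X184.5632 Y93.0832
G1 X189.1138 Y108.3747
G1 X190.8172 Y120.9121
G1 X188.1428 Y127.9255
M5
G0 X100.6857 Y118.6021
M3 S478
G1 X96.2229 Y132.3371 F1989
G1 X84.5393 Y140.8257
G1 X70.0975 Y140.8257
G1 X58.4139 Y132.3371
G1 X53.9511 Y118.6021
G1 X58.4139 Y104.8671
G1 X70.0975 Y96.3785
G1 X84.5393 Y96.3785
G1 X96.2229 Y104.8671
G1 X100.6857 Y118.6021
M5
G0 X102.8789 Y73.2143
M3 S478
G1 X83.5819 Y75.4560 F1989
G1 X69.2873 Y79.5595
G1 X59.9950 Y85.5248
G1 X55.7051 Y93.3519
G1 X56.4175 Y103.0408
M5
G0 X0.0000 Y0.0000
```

Machine Y-up, SVG Y-down with viewBox height 169.4281, so y_svg = 169.4281 − y_machine; X carries over. Every run uses S478, so all elements get stroke `#ff8800` (score).

Run 1: The run is open, so emit a `<polyline>` with points (Y-flipped): 173.0421,104.1096 178.6958,91.6203 184.5632,76.3449 189.1138,61.0534 190.8172,48.5160 188.1428,41.5026.

Run 2: The run returns to its start, so emit a `<polygon>` with points (Y-flipped): 100.6857,50.8260 96.2229,37.0910 84.5393,28.6024 70.0975,28.6024 58.4139,37.0910 53.9511,50.8260 58.4139,64.5610 70.0975,73.0496 84.5393,73.0496 96.2229,64.5610.

Run 3: The run is open, so emit a `<polyline>` with points (Y-flipped): 102.8789,96.2138 83.5819,93.9721 69.2873,89.8686 59.9950,83.9033 55.7051,76.0762 56.4175,66.3873.

<svg xmlns="http://www.w3.org/2000/svg" width="215.9348mm" height="169.4281mm" viewBox="0 0 215.9348 169.4281">
  <polyline points="173.0421,104.1096 178.6958,91.6203 184.5632,76.3449 189.1138,61.0534 190.8172,48.5160 188.1428,41.5026" fill="none" stroke="#ff8800"/>
  <polygon points="100.6857,50.8260 96.2229,37.0910 84.5393,28.6024 70.0975,28.6024 58.4139,37.0910 53.9511,50.8260 58.4139,64.5610 70.0975,73.0496 84.5393,73.0496 96.2229,64.5610" fill="none" stroke="#ff8800"/>
  <polyline points="102.8789,96.2138 83.5819,93.9721 69.2873,89.8686 59.9950,83.9033 55.7051,76.0762 56.4175,66.3873" fill="none" stroke="#ff8800"/>
</svg>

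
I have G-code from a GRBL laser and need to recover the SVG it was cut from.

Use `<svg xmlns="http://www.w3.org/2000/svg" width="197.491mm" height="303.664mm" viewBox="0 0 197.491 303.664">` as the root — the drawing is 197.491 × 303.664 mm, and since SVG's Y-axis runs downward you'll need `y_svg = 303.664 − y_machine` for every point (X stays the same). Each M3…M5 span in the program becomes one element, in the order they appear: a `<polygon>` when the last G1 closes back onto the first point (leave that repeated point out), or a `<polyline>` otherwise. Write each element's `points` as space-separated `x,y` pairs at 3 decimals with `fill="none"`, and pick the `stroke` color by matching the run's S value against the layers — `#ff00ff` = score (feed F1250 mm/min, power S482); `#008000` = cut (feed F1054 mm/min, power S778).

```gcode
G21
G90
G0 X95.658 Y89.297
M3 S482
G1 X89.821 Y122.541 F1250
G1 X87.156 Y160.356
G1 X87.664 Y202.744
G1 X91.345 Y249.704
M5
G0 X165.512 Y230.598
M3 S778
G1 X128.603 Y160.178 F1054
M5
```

Each laser-on run becomes one SVG element. Flip Y back into SVG space with y_svg = 303.664 − y_machine.

Run 1: S482 ⇒ score layer `#ff00ff`. The run is open, so emit a `<polyline>` with points (Y-flipped): 95.658,214.367 89.821,181.123 87.156,143.308 87.664,100.920 91.345,53.960.

Run 2: S778 ⇒ cut layer `#008000`. The run is open, so emit a `<polyline>` with points (Y-flipped): 165.512,73.066 128.603,143.486.

<svg xmlns="http://www.w3.org/2000/svg" width="197.491mm" height="303.664mm" viewBox="0 0 197.491 303.664">
  <polyline points="95.658,214.367 89.821,181.123 87.156,143.308 87.664,100.920 91.345,53.960" fill="none" stroke="#ff00ff"/>
  <polyline points="165.512,73.066 128.603,143.486" fill="none" stroke="#008000"/>
</svg>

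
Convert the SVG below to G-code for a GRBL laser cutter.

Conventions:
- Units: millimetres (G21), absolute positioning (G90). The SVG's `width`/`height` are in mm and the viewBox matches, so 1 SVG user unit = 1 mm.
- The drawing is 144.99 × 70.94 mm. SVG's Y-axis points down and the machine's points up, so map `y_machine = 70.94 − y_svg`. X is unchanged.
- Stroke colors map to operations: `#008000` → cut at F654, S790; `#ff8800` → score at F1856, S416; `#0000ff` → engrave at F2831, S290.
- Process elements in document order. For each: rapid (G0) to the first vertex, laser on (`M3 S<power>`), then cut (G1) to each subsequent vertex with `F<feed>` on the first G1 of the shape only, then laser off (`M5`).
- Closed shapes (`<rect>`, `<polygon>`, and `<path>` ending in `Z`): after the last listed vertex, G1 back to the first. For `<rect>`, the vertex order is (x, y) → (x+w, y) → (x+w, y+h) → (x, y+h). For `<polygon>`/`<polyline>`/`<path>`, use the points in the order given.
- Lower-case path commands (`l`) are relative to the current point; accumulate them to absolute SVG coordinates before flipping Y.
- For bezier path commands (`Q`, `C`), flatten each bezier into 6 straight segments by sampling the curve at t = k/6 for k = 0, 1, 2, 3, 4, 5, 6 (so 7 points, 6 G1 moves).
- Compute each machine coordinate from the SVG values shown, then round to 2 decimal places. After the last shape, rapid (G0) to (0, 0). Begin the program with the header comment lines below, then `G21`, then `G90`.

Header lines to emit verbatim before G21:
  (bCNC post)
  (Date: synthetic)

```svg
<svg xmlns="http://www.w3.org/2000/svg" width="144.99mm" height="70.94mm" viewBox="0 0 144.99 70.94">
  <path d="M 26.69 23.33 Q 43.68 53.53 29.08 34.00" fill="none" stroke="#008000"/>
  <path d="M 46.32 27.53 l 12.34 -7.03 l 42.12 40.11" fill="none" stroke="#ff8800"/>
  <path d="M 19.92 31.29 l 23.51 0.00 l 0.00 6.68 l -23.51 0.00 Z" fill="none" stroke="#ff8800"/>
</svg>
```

Since the viewBox matches the mm dimensions, user units are millimetres directly. The only transform is the Y-flip y_m = 70.94 − y_svg.

Shape 1 is a quadratic bezier drawn with `<path>`. Its stroke #008000 means cut at S790, F654. After flipping Y the toolpath is (26.69,47.61) → (31.48,38.92) → (34.51,33.00) → (35.78,29.84) → (35.30,29.45) → (33.07,31.81) → (29.08,36.94).

Shape 2 is a open polyline drawn with `<path>`. Its stroke #ff8800 means score at S416, F1856. After flipping Y the toolpath is (46.32,43.41) → (58.66,50.44) → (100.78,10.33).

Shape 3 is a rectangle drawn with `<path>`. Its stroke #ff8800 means score at S416, F1856. After flipping Y the toolpath is (19.92,39.65) → (43.43,39.65) → (43.43,32.97) → (19.92,32.97) → (19.92,39.65), returning to the start.

(bCNC post)
(Date: synthetic)
G21
G90
G0 X26.69 Y47.61
M3 S790
G1 X31.48 Y38.92 F654
G1 X34.51 Y33.00
G1 X35.78 Y29.84
G1 X35.30 Y29.45
G1 X33.07 Y31.81
G1 X29.08 Y36.94
M5
G0 X46.32 Y43.41
M3 S416
G1 X58.66 Y50.44 F1856
G1 X100.78 Y10.33
M5
G0 X19.92 Y39.65
M3 S416
G1 X43.43 Y39.65 F1856
G1 X43.43 Y32.97
G1 X19.92 Y32.97
G1 X19.92 Y39.65
M5
G0 X0.00 Y0.00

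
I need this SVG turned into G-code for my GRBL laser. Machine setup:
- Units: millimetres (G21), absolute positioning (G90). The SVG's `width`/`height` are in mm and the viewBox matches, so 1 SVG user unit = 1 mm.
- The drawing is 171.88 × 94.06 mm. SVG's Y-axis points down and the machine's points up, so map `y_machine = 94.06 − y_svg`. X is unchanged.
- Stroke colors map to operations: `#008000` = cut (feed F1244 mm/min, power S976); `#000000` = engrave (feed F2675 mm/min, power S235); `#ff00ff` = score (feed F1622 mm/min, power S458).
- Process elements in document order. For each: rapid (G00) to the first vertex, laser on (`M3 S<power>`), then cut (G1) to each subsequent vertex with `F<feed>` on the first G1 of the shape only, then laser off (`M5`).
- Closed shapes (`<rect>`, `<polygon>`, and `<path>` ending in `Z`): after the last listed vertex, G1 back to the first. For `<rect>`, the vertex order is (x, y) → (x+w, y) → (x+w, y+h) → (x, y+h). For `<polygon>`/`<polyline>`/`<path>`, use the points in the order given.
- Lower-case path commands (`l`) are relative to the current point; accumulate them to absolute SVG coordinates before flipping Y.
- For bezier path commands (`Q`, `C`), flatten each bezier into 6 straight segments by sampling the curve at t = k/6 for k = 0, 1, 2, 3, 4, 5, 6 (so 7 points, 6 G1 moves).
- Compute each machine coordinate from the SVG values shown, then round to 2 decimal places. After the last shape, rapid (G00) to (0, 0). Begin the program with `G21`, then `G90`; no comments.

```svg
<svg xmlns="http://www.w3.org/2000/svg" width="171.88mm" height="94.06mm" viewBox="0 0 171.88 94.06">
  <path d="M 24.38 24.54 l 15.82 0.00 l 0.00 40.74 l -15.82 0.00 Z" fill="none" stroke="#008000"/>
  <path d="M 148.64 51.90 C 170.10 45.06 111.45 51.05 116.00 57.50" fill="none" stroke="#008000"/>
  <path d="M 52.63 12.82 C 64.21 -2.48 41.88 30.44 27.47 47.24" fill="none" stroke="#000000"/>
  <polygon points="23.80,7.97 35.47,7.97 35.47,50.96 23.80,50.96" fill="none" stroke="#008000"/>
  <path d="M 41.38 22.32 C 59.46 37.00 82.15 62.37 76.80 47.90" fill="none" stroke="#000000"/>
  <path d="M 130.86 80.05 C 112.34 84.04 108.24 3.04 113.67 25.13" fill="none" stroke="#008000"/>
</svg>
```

G21
G90
G00 X24.38 Y69.52
M3 S976
G1 X40.20 Y69.52 F1244
G1 X40.20 Y28.78
G1 X24.38 Y28.78
G1 X24.38 Y69.52
M5
G00 X148.64 Y42.16
M3 S976
G1 X153.36 Y44.57 F1244
G1 X148.70 Y45.18
G1 X138.66 Y44.34
G1 X127.21 Y42.40
G1 X118.33 Y39.69
G1 X116.00 Y36.56
M5
G00 X52.63 Y81.24
M3 S235
G1 X55.79 Y85.17 F2675
G1 X54.46 Y82.85
G1 X49.80 Y76.07
G1 X42.97 Y66.61
G1 X35.14 Y56.27
G1 X27.47 Y46.82
M5
G00 X23.80 Y86.09
M3 S976
G1 X35.47 Y86.09 F1244
G1 X35.47 Y43.10
G1 X23.80 Y43.10
G1 X23.80 Y86.09
M5
G00 X41.38 Y71.74
M3 S235
G1 X50.65 Y63.74 F2675
G1 X59.79 Y55.37
G1 X67.88 Y48.02
G1 X74.01 Y43.10
G1 X77.29 Y42.01
G1 X76.80 Y46.16
M5
G00 X130.86 Y14.01
M3 S976
G1 X122.78 Y18.23 F1244
G1 X116.97 Y31.38
G1 X113.28 Y48.26
G1 X111.60 Y63.62
G1 X111.77 Y72.25
G1 X113.67 Y68.93
M5
G00 X0.00 Y0.00

Since the viewBox matches the mm dimensions, user units are millimetres directly. The only transform is the Y-flip y_m = 94.06 − y_svg.

Shape 1 is a rectangle drawn with `<path>`. Its stroke #008000 means cut at S976, F1244. After flipping Y the toolpath is (24.38,69.52) → (40.20,69.52) → (40.20,28.78) → (24.38,28.78) → (24.38,69.52), returning to the start.

Shape 2 is a cubic bezier drawn with `<path>`. Its stroke #008000 means cut at S976, F1244. After flipping Y the toolpath is (148.64,42.16) → (153.36,44.57) → (148.70,45.18) → (138.66,44.34) → (127.21,42.40) → (118.33,39.69) → (116.00,36.56).

Shape 3 is a cubic bezier drawn with `<path>`. Its stroke #000000 means engrave at S235, F2675. After flipping Y the toolpath is (52.63,81.24) → (55.79,85.17) → (54.46,82.85) → (49.80,76.07) → (42.97,66.61) → (35.14,56.27) → (27.47,46.82).

Shape 4 is a rectangle drawn with `<polygon>`. Its stroke #008000 means cut at S976, F1244. After flipping Y the toolpath is (23.80,86.09) → (35.47,86.09) → (35.47,43.10) → (23.80,43.10) → (23.80,86.09), returning to the start.

Shape 5 is a cubic bezier drawn with `<path>`. Its stroke #000000 means engrave at S235, F2675. After flipping Y the toolpath is (41.38,71.74) → (50.65,63.74) → (59.79,55.37) → (67.88,48.02) → (74.01,43.10) → (77.29,42.01) → (76.80,46.16).

Shape 6 is a cubic bezier drawn with `<path>`. Its stroke #008000 means cut at S976, F1244. After flipping Y the toolpath is (130.86,14.01) → (122.78,18.23) → (116.97,31.38) → (113.28,48.26) → (111.60,63.62) → (111.77,72.25) → (113.67,68.93).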